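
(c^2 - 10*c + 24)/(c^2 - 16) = (c - 6)/(c + 4)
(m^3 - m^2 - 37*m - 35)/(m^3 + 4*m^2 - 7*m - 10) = (m - 7)/(m - 2)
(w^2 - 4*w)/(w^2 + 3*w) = (w - 4)/(w + 3)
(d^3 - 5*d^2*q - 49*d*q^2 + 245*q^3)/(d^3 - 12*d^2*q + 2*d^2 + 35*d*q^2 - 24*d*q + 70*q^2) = (d + 7*q)/(d + 2)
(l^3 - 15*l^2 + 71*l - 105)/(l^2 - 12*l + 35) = l - 3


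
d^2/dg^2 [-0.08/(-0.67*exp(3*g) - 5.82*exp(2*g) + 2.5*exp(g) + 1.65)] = ((-0.4824*exp(2*g) - 1.8624*exp(g) + 0.2)*(0.67*exp(3*g) + 5.82*exp(2*g) - 2.5*exp(g) - 1.65) + 0.08*(2.01*exp(2*g) + 11.64*exp(g) - 2.5)*(4.02*exp(2*g) + 23.28*exp(g) - 5.0)*exp(g))*exp(g)/(0.67*exp(3*g) + 5.82*exp(2*g) - 2.5*exp(g) - 1.65)^3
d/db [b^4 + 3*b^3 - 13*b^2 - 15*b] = 4*b^3 + 9*b^2 - 26*b - 15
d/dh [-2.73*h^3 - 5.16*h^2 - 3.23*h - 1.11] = -8.19*h^2 - 10.32*h - 3.23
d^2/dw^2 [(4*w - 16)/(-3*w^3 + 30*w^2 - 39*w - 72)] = 8*(-(w - 4)*(3*w^2 - 20*w + 13)^2 + (3*w^2 - 20*w + (w - 4)*(3*w - 10) + 13)*(w^3 - 10*w^2 + 13*w + 24))/(3*(w^3 - 10*w^2 + 13*w + 24)^3)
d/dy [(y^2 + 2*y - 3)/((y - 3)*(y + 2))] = 3*(-y^2 - 2*y - 5)/(y^4 - 2*y^3 - 11*y^2 + 12*y + 36)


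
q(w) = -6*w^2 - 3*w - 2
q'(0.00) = -3.00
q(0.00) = -2.00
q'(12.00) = -147.00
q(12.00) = -902.00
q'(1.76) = -24.12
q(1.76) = -25.87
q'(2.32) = -30.84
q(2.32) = -41.25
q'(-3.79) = 42.48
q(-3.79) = -76.81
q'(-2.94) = 32.28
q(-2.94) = -45.04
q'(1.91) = -25.92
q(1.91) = -29.62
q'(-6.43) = 74.16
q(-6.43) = -230.78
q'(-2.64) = 28.68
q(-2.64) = -35.90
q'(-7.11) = 82.32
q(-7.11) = -283.98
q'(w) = -12*w - 3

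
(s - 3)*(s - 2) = s^2 - 5*s + 6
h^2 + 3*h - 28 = (h - 4)*(h + 7)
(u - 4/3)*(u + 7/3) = u^2 + u - 28/9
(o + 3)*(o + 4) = o^2 + 7*o + 12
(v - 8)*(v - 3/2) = v^2 - 19*v/2 + 12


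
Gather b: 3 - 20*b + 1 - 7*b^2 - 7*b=-7*b^2 - 27*b + 4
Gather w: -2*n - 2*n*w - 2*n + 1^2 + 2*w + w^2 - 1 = -4*n + w^2 + w*(2 - 2*n)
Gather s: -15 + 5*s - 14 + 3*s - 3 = 8*s - 32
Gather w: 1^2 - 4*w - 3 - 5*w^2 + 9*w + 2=-5*w^2 + 5*w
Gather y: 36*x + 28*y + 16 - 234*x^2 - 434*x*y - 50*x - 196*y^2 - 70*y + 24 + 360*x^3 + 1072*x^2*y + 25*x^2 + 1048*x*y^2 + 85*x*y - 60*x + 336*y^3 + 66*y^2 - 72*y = 360*x^3 - 209*x^2 - 74*x + 336*y^3 + y^2*(1048*x - 130) + y*(1072*x^2 - 349*x - 114) + 40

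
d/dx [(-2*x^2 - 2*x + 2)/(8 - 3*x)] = 2*(3*x^2 - 16*x - 5)/(9*x^2 - 48*x + 64)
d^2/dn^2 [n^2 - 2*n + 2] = 2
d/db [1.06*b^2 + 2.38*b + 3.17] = 2.12*b + 2.38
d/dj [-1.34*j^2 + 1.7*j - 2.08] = 1.7 - 2.68*j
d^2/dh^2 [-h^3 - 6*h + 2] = -6*h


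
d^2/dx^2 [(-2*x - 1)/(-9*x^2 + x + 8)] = 2*((-54*x - 7)*(-9*x^2 + x + 8) - (2*x + 1)*(18*x - 1)^2)/(-9*x^2 + x + 8)^3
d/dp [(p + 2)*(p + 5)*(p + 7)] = 3*p^2 + 28*p + 59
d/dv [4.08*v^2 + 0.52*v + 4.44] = 8.16*v + 0.52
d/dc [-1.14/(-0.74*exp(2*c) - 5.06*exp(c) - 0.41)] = (-1.6872*exp(c) - 5.7684)*exp(c)/(0.74*exp(2*c) + 5.06*exp(c) + 0.41)^2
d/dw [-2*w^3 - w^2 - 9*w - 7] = -6*w^2 - 2*w - 9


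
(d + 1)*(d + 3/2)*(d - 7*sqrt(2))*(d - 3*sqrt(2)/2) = d^4 - 17*sqrt(2)*d^3/2 + 5*d^3/2 - 85*sqrt(2)*d^2/4 + 45*d^2/2 - 51*sqrt(2)*d/4 + 105*d/2 + 63/2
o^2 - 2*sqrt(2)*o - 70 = (o - 7*sqrt(2))*(o + 5*sqrt(2))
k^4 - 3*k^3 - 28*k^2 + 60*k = k*(k - 6)*(k - 2)*(k + 5)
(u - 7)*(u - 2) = u^2 - 9*u + 14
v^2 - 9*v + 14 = (v - 7)*(v - 2)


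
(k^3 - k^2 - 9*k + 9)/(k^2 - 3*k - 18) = (k^2 - 4*k + 3)/(k - 6)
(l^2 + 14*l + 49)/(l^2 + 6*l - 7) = (l + 7)/(l - 1)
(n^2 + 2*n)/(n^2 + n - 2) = n/(n - 1)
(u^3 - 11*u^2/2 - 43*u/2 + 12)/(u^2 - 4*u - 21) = (u^2 - 17*u/2 + 4)/(u - 7)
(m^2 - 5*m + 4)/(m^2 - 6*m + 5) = (m - 4)/(m - 5)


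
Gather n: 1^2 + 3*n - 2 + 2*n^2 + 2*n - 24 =2*n^2 + 5*n - 25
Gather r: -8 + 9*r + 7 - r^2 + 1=-r^2 + 9*r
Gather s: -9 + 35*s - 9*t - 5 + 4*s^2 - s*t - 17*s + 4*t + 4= 4*s^2 + s*(18 - t) - 5*t - 10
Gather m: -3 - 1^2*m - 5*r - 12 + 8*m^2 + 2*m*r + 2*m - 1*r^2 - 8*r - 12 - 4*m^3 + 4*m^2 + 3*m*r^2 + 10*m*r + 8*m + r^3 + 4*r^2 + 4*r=-4*m^3 + 12*m^2 + m*(3*r^2 + 12*r + 9) + r^3 + 3*r^2 - 9*r - 27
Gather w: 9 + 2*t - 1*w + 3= 2*t - w + 12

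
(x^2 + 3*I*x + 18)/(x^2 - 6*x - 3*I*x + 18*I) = (x + 6*I)/(x - 6)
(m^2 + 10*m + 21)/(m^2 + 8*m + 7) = (m + 3)/(m + 1)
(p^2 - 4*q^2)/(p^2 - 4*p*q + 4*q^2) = (p + 2*q)/(p - 2*q)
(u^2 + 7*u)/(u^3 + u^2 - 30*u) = (u + 7)/(u^2 + u - 30)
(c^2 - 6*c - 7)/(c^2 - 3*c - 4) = (c - 7)/(c - 4)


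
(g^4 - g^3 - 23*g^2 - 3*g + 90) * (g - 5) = g^5 - 6*g^4 - 18*g^3 + 112*g^2 + 105*g - 450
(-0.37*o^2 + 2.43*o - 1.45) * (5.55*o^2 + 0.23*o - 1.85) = -2.0535*o^4 + 13.4014*o^3 - 6.8041*o^2 - 4.829*o + 2.6825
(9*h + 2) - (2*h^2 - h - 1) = -2*h^2 + 10*h + 3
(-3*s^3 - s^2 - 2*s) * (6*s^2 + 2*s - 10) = -18*s^5 - 12*s^4 + 16*s^3 + 6*s^2 + 20*s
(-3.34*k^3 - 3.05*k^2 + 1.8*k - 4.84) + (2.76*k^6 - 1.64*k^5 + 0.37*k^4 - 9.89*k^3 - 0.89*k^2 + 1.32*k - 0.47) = 2.76*k^6 - 1.64*k^5 + 0.37*k^4 - 13.23*k^3 - 3.94*k^2 + 3.12*k - 5.31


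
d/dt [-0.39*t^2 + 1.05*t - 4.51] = 1.05 - 0.78*t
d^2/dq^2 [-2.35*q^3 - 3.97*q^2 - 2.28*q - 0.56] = -14.1*q - 7.94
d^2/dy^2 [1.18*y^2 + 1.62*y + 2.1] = 2.36000000000000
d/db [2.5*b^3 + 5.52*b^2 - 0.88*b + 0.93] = 7.5*b^2 + 11.04*b - 0.88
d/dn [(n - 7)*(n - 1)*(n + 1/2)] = 3*n^2 - 15*n + 3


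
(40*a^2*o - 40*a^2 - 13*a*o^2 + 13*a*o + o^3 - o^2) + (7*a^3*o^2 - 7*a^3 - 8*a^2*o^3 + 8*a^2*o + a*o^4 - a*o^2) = 7*a^3*o^2 - 7*a^3 - 8*a^2*o^3 + 48*a^2*o - 40*a^2 + a*o^4 - 14*a*o^2 + 13*a*o + o^3 - o^2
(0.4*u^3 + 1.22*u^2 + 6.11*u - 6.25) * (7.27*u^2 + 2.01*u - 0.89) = 2.908*u^5 + 9.6734*u^4 + 46.5159*u^3 - 34.2422*u^2 - 18.0004*u + 5.5625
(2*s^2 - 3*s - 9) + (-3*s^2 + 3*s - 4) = -s^2 - 13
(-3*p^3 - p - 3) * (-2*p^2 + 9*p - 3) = 6*p^5 - 27*p^4 + 11*p^3 - 3*p^2 - 24*p + 9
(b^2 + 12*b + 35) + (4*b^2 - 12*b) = 5*b^2 + 35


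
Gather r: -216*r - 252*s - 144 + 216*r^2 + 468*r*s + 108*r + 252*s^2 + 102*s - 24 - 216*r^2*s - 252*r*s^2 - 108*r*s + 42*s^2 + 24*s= r^2*(216 - 216*s) + r*(-252*s^2 + 360*s - 108) + 294*s^2 - 126*s - 168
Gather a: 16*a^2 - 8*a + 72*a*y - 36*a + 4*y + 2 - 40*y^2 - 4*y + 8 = 16*a^2 + a*(72*y - 44) - 40*y^2 + 10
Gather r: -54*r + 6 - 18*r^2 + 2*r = -18*r^2 - 52*r + 6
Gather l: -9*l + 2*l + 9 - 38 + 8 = -7*l - 21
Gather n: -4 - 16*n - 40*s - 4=-16*n - 40*s - 8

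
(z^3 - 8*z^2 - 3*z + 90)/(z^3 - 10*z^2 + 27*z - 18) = (z^2 - 2*z - 15)/(z^2 - 4*z + 3)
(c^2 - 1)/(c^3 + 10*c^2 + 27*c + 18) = (c - 1)/(c^2 + 9*c + 18)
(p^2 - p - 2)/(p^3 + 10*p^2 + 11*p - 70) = (p + 1)/(p^2 + 12*p + 35)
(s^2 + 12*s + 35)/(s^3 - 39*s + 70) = (s + 5)/(s^2 - 7*s + 10)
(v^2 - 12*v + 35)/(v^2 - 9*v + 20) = (v - 7)/(v - 4)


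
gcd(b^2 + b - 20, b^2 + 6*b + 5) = b + 5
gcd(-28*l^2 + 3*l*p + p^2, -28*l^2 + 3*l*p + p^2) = -28*l^2 + 3*l*p + p^2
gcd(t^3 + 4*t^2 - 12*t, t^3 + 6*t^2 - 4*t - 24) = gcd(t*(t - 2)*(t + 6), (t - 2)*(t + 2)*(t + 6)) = t^2 + 4*t - 12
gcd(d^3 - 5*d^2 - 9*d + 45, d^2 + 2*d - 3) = d + 3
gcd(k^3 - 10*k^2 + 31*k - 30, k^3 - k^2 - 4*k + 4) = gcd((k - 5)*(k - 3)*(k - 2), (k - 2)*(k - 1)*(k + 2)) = k - 2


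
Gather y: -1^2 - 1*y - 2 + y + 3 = 0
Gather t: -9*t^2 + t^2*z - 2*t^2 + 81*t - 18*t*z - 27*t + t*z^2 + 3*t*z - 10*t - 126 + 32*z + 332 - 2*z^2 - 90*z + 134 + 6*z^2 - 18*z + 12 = t^2*(z - 11) + t*(z^2 - 15*z + 44) + 4*z^2 - 76*z + 352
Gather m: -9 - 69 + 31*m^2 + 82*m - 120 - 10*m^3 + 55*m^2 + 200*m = -10*m^3 + 86*m^2 + 282*m - 198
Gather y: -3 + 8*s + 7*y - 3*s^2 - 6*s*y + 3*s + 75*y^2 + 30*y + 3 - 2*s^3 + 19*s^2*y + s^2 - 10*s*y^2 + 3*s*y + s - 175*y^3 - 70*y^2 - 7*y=-2*s^3 - 2*s^2 + 12*s - 175*y^3 + y^2*(5 - 10*s) + y*(19*s^2 - 3*s + 30)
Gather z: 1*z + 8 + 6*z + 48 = 7*z + 56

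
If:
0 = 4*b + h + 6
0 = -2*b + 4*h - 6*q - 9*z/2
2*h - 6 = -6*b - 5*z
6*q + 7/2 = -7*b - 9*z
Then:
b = -43/92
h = -95/23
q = -949/184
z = 157/46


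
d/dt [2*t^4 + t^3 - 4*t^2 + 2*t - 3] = 8*t^3 + 3*t^2 - 8*t + 2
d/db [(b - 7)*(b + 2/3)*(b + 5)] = 3*b^2 - 8*b/3 - 109/3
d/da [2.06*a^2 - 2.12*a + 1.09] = 4.12*a - 2.12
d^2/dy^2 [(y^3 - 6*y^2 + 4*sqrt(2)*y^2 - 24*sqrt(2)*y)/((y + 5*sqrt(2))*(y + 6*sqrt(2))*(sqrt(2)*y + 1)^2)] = 4*(y^7 - 18*y^6 + 11*sqrt(2)*y^6 - 342*sqrt(2)*y^5 + 18*y^5 - 5148*y^4 - 650*sqrt(2)*y^4 - 18999*sqrt(2)*y^3 - 6929*y^3 - 62100*y^2 - 15210*sqrt(2)*y^2 - 23400*y + 720*sqrt(2)*y + 7200*sqrt(2) + 177840)/(4*y^10 + 140*sqrt(2)*y^9 + 4164*y^8 + 34136*sqrt(2)*y^7 + 334529*y^6 + 993201*sqrt(2)*y^5 + 3471002*y^4 + 3377662*sqrt(2)*y^3 + 3596760*y^2 + 982800*sqrt(2)*y + 216000)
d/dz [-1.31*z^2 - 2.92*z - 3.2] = -2.62*z - 2.92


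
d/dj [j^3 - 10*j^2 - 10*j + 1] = 3*j^2 - 20*j - 10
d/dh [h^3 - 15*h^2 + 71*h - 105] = 3*h^2 - 30*h + 71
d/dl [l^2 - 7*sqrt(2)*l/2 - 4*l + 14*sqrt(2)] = 2*l - 7*sqrt(2)/2 - 4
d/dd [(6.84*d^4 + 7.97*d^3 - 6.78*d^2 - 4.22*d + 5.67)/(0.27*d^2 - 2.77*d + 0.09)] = (3.6936*d^5 - 54.6885*d^4 - 41.6914*d^3 + 22.0719*d^2 - 4.2822*d + 15.3261)/(0.0729*d^4 - 1.4958*d^3 + 7.7215*d^2 - 0.4986*d + 0.0081)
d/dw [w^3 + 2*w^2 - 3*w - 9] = 3*w^2 + 4*w - 3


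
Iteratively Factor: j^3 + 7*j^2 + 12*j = (j + 4)*(j^2 + 3*j) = (j + 3)*(j + 4)*(j)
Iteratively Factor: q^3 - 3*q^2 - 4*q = (q - 4)*(q^2 + q) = q*(q - 4)*(q + 1)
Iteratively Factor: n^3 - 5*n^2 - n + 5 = (n - 1)*(n^2 - 4*n - 5) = (n - 1)*(n + 1)*(n - 5)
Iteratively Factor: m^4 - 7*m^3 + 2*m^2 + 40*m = (m - 4)*(m^3 - 3*m^2 - 10*m) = (m - 5)*(m - 4)*(m^2 + 2*m) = m*(m - 5)*(m - 4)*(m + 2)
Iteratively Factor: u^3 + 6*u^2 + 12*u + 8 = (u + 2)*(u^2 + 4*u + 4) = (u + 2)^2*(u + 2)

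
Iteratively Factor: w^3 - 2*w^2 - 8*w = (w - 4)*(w^2 + 2*w) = w*(w - 4)*(w + 2)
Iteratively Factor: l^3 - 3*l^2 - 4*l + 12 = (l - 3)*(l^2 - 4) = (l - 3)*(l - 2)*(l + 2)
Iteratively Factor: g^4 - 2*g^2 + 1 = (g - 1)*(g^3 + g^2 - g - 1) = (g - 1)^2*(g^2 + 2*g + 1) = (g - 1)^2*(g + 1)*(g + 1)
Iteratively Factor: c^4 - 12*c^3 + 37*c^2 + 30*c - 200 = (c - 5)*(c^3 - 7*c^2 + 2*c + 40) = (c - 5)^2*(c^2 - 2*c - 8) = (c - 5)^2*(c + 2)*(c - 4)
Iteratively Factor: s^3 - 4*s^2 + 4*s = (s - 2)*(s^2 - 2*s) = (s - 2)^2*(s)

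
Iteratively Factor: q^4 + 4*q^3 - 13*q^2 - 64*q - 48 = (q + 1)*(q^3 + 3*q^2 - 16*q - 48) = (q + 1)*(q + 3)*(q^2 - 16) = (q - 4)*(q + 1)*(q + 3)*(q + 4)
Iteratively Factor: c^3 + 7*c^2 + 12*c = (c + 4)*(c^2 + 3*c) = c*(c + 4)*(c + 3)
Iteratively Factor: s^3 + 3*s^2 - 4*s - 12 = (s + 2)*(s^2 + s - 6) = (s + 2)*(s + 3)*(s - 2)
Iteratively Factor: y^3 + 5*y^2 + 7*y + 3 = (y + 3)*(y^2 + 2*y + 1) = (y + 1)*(y + 3)*(y + 1)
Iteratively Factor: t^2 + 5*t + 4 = (t + 4)*(t + 1)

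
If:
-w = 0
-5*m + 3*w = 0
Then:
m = 0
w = 0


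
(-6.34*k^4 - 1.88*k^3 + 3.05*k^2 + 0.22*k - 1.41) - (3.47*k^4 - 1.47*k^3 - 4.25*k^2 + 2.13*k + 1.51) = -9.81*k^4 - 0.41*k^3 + 7.3*k^2 - 1.91*k - 2.92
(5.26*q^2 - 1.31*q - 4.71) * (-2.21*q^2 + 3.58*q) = -11.6246*q^4 + 21.7259*q^3 + 5.7193*q^2 - 16.8618*q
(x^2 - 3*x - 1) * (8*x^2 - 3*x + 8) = 8*x^4 - 27*x^3 + 9*x^2 - 21*x - 8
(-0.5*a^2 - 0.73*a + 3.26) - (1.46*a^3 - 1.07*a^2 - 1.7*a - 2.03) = -1.46*a^3 + 0.57*a^2 + 0.97*a + 5.29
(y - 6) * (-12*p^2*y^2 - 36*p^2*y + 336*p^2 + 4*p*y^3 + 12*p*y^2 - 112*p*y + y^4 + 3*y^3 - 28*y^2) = -12*p^2*y^3 + 36*p^2*y^2 + 552*p^2*y - 2016*p^2 + 4*p*y^4 - 12*p*y^3 - 184*p*y^2 + 672*p*y + y^5 - 3*y^4 - 46*y^3 + 168*y^2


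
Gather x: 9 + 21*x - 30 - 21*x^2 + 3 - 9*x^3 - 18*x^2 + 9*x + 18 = -9*x^3 - 39*x^2 + 30*x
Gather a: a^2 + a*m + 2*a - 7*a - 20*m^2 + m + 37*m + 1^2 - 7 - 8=a^2 + a*(m - 5) - 20*m^2 + 38*m - 14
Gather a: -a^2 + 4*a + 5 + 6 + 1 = -a^2 + 4*a + 12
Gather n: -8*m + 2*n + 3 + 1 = -8*m + 2*n + 4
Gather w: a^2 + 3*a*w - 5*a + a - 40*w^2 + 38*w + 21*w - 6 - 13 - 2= a^2 - 4*a - 40*w^2 + w*(3*a + 59) - 21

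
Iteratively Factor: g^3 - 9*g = (g - 3)*(g^2 + 3*g) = (g - 3)*(g + 3)*(g)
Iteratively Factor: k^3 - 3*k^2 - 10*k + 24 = (k + 3)*(k^2 - 6*k + 8) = (k - 4)*(k + 3)*(k - 2)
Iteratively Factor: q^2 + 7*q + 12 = (q + 4)*(q + 3)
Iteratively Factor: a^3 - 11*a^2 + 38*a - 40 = (a - 2)*(a^2 - 9*a + 20) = (a - 5)*(a - 2)*(a - 4)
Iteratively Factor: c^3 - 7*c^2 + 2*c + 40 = (c + 2)*(c^2 - 9*c + 20) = (c - 5)*(c + 2)*(c - 4)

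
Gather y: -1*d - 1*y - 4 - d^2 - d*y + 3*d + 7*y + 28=-d^2 + 2*d + y*(6 - d) + 24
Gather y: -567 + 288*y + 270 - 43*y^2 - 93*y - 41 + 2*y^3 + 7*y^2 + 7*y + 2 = 2*y^3 - 36*y^2 + 202*y - 336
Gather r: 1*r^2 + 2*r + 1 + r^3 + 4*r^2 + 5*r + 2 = r^3 + 5*r^2 + 7*r + 3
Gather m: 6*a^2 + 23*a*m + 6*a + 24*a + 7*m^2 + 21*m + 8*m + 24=6*a^2 + 30*a + 7*m^2 + m*(23*a + 29) + 24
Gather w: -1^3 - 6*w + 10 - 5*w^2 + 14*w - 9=-5*w^2 + 8*w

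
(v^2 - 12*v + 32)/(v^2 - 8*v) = (v - 4)/v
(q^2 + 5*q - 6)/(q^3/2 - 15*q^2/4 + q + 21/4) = 4*(q^2 + 5*q - 6)/(2*q^3 - 15*q^2 + 4*q + 21)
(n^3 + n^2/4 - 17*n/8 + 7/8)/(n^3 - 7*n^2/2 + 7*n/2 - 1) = (n + 7/4)/(n - 2)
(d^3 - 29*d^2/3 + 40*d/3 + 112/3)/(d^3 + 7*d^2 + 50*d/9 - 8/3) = 3*(d^2 - 11*d + 28)/(3*d^2 + 17*d - 6)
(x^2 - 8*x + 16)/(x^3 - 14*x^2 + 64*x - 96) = 1/(x - 6)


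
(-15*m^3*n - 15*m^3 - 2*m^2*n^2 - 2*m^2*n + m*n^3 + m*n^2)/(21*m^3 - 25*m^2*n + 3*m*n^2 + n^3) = m*(-15*m^2*n - 15*m^2 - 2*m*n^2 - 2*m*n + n^3 + n^2)/(21*m^3 - 25*m^2*n + 3*m*n^2 + n^3)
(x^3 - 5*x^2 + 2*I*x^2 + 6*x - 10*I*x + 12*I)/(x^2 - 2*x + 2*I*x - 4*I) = x - 3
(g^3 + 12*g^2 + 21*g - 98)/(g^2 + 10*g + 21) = (g^2 + 5*g - 14)/(g + 3)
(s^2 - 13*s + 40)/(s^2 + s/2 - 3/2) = 2*(s^2 - 13*s + 40)/(2*s^2 + s - 3)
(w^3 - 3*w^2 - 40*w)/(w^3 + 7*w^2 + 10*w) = (w - 8)/(w + 2)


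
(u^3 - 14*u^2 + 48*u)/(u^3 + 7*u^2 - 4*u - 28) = u*(u^2 - 14*u + 48)/(u^3 + 7*u^2 - 4*u - 28)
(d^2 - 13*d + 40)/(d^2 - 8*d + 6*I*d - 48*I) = (d - 5)/(d + 6*I)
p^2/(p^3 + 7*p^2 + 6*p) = p/(p^2 + 7*p + 6)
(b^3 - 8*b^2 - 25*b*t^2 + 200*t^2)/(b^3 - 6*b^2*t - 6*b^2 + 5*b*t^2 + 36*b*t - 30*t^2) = (-b^2 - 5*b*t + 8*b + 40*t)/(-b^2 + b*t + 6*b - 6*t)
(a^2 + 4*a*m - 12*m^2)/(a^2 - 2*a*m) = (a + 6*m)/a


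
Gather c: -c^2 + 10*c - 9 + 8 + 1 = -c^2 + 10*c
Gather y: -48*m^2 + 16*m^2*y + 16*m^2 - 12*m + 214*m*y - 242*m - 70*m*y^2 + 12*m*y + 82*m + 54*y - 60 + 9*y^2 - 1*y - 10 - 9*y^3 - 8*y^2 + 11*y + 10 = -32*m^2 - 172*m - 9*y^3 + y^2*(1 - 70*m) + y*(16*m^2 + 226*m + 64) - 60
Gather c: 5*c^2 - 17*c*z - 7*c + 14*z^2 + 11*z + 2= 5*c^2 + c*(-17*z - 7) + 14*z^2 + 11*z + 2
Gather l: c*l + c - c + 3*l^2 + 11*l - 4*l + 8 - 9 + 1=3*l^2 + l*(c + 7)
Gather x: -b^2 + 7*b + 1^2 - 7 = -b^2 + 7*b - 6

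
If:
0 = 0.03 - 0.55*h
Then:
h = 0.05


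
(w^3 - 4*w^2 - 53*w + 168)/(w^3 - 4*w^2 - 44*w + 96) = (w^2 + 4*w - 21)/(w^2 + 4*w - 12)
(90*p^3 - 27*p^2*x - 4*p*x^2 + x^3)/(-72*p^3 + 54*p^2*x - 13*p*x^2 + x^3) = (5*p + x)/(-4*p + x)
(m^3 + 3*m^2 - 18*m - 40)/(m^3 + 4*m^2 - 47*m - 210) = (m^2 - 2*m - 8)/(m^2 - m - 42)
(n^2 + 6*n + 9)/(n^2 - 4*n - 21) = (n + 3)/(n - 7)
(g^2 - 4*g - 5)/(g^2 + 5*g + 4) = (g - 5)/(g + 4)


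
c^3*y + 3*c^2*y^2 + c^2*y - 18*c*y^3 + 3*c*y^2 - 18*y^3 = (c - 3*y)*(c + 6*y)*(c*y + y)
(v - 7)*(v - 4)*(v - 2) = v^3 - 13*v^2 + 50*v - 56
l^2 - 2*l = l*(l - 2)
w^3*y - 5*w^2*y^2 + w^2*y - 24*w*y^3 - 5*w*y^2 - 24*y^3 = (w - 8*y)*(w + 3*y)*(w*y + y)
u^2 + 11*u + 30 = (u + 5)*(u + 6)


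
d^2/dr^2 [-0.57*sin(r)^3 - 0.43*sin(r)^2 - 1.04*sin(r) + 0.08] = 1.4675*sin(r) - 1.2825*sin(3*r) - 0.86*cos(2*r)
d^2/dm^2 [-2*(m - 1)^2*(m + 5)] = -12*m - 12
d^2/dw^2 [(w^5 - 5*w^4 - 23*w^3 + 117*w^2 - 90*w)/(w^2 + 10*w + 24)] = 2*(3*w^7 + 75*w^6 + 666*w^5 + 1740*w^4 - 6848*w^3 - 42264*w^2 - 33264*w + 88992)/(w^6 + 30*w^5 + 372*w^4 + 2440*w^3 + 8928*w^2 + 17280*w + 13824)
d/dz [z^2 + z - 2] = 2*z + 1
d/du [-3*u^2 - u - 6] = -6*u - 1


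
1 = 1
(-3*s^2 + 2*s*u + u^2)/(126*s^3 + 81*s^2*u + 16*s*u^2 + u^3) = (-s + u)/(42*s^2 + 13*s*u + u^2)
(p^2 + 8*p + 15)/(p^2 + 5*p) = (p + 3)/p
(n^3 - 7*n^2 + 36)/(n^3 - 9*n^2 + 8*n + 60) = (n - 3)/(n - 5)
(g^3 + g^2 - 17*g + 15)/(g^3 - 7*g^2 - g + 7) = (g^2 + 2*g - 15)/(g^2 - 6*g - 7)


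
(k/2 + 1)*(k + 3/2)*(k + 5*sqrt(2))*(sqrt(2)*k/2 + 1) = sqrt(2)*k^4/4 + 7*sqrt(2)*k^3/8 + 3*k^3 + 13*sqrt(2)*k^2/4 + 21*k^2/2 + 9*k + 35*sqrt(2)*k/4 + 15*sqrt(2)/2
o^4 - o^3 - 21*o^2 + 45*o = o*(o - 3)^2*(o + 5)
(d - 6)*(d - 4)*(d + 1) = d^3 - 9*d^2 + 14*d + 24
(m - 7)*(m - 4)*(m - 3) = m^3 - 14*m^2 + 61*m - 84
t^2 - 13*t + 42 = (t - 7)*(t - 6)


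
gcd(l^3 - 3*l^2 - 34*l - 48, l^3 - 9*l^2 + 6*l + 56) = l + 2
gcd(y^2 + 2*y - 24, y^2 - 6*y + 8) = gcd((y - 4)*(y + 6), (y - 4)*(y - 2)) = y - 4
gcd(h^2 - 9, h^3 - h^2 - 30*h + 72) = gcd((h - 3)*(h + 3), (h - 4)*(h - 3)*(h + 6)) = h - 3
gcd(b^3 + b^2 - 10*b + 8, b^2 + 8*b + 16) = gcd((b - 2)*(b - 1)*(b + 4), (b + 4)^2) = b + 4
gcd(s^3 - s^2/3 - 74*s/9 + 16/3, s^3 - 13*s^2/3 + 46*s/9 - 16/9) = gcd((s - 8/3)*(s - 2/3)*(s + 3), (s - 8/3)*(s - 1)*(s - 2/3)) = s^2 - 10*s/3 + 16/9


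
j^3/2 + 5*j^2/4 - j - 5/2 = (j/2 + sqrt(2)/2)*(j + 5/2)*(j - sqrt(2))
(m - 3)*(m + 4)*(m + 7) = m^3 + 8*m^2 - 5*m - 84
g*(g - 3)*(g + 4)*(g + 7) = g^4 + 8*g^3 - 5*g^2 - 84*g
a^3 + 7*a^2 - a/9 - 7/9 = (a - 1/3)*(a + 1/3)*(a + 7)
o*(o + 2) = o^2 + 2*o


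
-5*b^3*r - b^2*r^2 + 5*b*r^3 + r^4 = r*(-b + r)*(b + r)*(5*b + r)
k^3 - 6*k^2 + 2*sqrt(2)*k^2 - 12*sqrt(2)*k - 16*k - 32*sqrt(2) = (k - 8)*(k + 2)*(k + 2*sqrt(2))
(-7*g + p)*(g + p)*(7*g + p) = -49*g^3 - 49*g^2*p + g*p^2 + p^3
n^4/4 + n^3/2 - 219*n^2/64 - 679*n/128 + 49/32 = (n/4 + 1)*(n - 7/2)*(n - 1/4)*(n + 7/4)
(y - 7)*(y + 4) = y^2 - 3*y - 28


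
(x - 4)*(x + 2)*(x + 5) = x^3 + 3*x^2 - 18*x - 40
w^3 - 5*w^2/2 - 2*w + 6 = (w - 2)^2*(w + 3/2)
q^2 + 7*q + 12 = (q + 3)*(q + 4)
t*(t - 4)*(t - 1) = t^3 - 5*t^2 + 4*t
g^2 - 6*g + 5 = (g - 5)*(g - 1)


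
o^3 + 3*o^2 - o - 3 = (o - 1)*(o + 1)*(o + 3)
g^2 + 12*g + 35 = (g + 5)*(g + 7)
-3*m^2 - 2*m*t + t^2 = (-3*m + t)*(m + t)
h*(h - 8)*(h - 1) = h^3 - 9*h^2 + 8*h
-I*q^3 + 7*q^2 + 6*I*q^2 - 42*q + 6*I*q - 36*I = (q - 6)*(q + 6*I)*(-I*q + 1)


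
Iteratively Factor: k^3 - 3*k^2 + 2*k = (k)*(k^2 - 3*k + 2) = k*(k - 1)*(k - 2)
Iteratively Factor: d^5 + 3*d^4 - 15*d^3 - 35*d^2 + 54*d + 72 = (d - 3)*(d^4 + 6*d^3 + 3*d^2 - 26*d - 24) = (d - 3)*(d + 1)*(d^3 + 5*d^2 - 2*d - 24) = (d - 3)*(d + 1)*(d + 3)*(d^2 + 2*d - 8) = (d - 3)*(d - 2)*(d + 1)*(d + 3)*(d + 4)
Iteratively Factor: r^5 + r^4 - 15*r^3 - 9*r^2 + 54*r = (r - 3)*(r^4 + 4*r^3 - 3*r^2 - 18*r) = (r - 3)*(r - 2)*(r^3 + 6*r^2 + 9*r) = r*(r - 3)*(r - 2)*(r^2 + 6*r + 9) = r*(r - 3)*(r - 2)*(r + 3)*(r + 3)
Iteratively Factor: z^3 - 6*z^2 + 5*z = (z - 1)*(z^2 - 5*z) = (z - 5)*(z - 1)*(z)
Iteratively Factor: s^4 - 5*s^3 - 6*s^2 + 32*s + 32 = (s + 2)*(s^3 - 7*s^2 + 8*s + 16) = (s + 1)*(s + 2)*(s^2 - 8*s + 16) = (s - 4)*(s + 1)*(s + 2)*(s - 4)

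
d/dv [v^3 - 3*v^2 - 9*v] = 3*v^2 - 6*v - 9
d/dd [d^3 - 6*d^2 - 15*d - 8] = 3*d^2 - 12*d - 15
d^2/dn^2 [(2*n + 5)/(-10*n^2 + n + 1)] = 2*((2*n + 5)*(20*n - 1)^2 + 12*(5*n + 4)*(-10*n^2 + n + 1))/(-10*n^2 + n + 1)^3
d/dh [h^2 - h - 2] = 2*h - 1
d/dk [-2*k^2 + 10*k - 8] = 10 - 4*k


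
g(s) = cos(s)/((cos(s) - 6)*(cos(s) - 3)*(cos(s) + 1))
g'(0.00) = 0.00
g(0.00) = 0.05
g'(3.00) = -50.33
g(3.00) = -3.55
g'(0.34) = -0.02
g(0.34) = 0.05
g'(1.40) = -0.05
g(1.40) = 0.01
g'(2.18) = -0.17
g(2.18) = -0.06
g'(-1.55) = 0.05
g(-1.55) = 0.00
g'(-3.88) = -0.36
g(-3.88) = -0.11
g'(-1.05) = 0.04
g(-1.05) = 0.02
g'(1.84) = -0.08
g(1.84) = -0.02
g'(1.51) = -0.05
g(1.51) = 0.00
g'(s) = -sin(s)/((cos(s) - 6)*(cos(s) - 3)*(cos(s) + 1)) + sin(s)*cos(s)/((cos(s) - 6)*(cos(s) - 3)*(cos(s) + 1)^2) + sin(s)*cos(s)/((cos(s) - 6)*(cos(s) - 3)^2*(cos(s) + 1)) + sin(s)*cos(s)/((cos(s) - 6)^2*(cos(s) - 3)*(cos(s) + 1))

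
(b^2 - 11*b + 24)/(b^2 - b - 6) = (b - 8)/(b + 2)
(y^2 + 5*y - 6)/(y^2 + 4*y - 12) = (y - 1)/(y - 2)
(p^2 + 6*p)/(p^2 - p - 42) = p/(p - 7)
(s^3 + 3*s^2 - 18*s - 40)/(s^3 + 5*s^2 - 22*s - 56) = (s + 5)/(s + 7)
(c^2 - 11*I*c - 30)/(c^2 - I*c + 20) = (c - 6*I)/(c + 4*I)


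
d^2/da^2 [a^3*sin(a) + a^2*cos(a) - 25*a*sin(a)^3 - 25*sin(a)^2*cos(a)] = -a^3*sin(a) + 5*a^2*cos(a) + 225*a*sin(a)^3 - 148*a*sin(a) + 75*sin(a)^2*cos(a) - 48*cos(a)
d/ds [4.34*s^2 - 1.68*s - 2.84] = 8.68*s - 1.68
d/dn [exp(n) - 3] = exp(n)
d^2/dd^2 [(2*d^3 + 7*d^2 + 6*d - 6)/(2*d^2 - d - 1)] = 2*(44*d^3 - 24*d^2 + 78*d - 17)/(8*d^6 - 12*d^5 - 6*d^4 + 11*d^3 + 3*d^2 - 3*d - 1)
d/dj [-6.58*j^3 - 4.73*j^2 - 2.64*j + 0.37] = -19.74*j^2 - 9.46*j - 2.64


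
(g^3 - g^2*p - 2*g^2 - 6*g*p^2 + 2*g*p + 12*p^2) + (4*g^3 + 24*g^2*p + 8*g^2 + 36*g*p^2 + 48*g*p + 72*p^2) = 5*g^3 + 23*g^2*p + 6*g^2 + 30*g*p^2 + 50*g*p + 84*p^2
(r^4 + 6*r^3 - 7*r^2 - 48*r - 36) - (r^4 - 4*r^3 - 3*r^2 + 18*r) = 10*r^3 - 4*r^2 - 66*r - 36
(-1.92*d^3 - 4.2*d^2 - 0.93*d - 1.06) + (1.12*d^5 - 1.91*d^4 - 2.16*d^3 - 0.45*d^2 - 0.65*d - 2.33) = 1.12*d^5 - 1.91*d^4 - 4.08*d^3 - 4.65*d^2 - 1.58*d - 3.39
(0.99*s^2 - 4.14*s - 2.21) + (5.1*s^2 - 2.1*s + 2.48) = 6.09*s^2 - 6.24*s + 0.27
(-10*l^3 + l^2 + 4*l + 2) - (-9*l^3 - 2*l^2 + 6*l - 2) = -l^3 + 3*l^2 - 2*l + 4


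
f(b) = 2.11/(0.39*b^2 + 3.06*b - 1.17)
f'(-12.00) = 0.04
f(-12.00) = 0.12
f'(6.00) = -0.02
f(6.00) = 0.07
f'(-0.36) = -1.19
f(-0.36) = -0.95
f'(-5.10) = 0.04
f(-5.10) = -0.32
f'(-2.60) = -0.05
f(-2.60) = -0.33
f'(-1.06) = -0.30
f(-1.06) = -0.53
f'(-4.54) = 0.02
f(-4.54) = -0.30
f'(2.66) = -0.11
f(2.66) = 0.22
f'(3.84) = -0.05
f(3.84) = 0.13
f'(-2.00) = -0.10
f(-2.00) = -0.37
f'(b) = 2.11*(-0.78*b - 3.06)/(0.39*b^2 + 3.06*b - 1.17)^2 = (-1.6458*b - 6.4566)/(0.39*b^2 + 3.06*b - 1.17)^2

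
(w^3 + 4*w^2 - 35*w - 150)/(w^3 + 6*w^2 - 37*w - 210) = (w + 5)/(w + 7)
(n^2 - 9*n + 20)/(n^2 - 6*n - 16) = (-n^2 + 9*n - 20)/(-n^2 + 6*n + 16)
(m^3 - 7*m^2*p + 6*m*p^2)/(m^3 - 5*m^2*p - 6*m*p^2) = (m - p)/(m + p)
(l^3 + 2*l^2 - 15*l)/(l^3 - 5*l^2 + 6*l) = (l + 5)/(l - 2)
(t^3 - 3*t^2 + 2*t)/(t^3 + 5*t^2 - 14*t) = (t - 1)/(t + 7)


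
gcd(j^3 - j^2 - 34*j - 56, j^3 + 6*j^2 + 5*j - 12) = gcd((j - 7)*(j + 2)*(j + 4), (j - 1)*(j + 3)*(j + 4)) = j + 4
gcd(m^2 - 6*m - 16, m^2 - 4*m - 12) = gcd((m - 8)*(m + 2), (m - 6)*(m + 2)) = m + 2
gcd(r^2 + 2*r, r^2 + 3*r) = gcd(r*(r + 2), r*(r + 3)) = r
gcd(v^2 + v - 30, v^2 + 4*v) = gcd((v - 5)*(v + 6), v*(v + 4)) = 1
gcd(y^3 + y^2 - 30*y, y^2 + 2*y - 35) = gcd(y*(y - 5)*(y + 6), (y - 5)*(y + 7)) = y - 5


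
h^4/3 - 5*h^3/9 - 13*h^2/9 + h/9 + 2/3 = (h/3 + 1/3)*(h - 3)*(h - 2/3)*(h + 1)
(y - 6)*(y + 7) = y^2 + y - 42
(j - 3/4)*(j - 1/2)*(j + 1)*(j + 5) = j^4 + 19*j^3/4 - 17*j^2/8 - 4*j + 15/8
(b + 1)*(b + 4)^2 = b^3 + 9*b^2 + 24*b + 16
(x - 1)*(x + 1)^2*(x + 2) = x^4 + 3*x^3 + x^2 - 3*x - 2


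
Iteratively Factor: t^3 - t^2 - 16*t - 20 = (t - 5)*(t^2 + 4*t + 4) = (t - 5)*(t + 2)*(t + 2)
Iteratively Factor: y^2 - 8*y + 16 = (y - 4)*(y - 4)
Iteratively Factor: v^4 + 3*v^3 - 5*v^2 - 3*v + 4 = (v + 1)*(v^3 + 2*v^2 - 7*v + 4) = (v - 1)*(v + 1)*(v^2 + 3*v - 4) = (v - 1)^2*(v + 1)*(v + 4)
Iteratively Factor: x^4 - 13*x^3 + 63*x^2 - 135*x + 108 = (x - 3)*(x^3 - 10*x^2 + 33*x - 36) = (x - 4)*(x - 3)*(x^2 - 6*x + 9) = (x - 4)*(x - 3)^2*(x - 3)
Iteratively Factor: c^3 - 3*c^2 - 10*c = (c - 5)*(c^2 + 2*c) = c*(c - 5)*(c + 2)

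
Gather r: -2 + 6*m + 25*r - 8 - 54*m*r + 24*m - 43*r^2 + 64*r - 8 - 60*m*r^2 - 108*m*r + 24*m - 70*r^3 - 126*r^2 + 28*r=54*m - 70*r^3 + r^2*(-60*m - 169) + r*(117 - 162*m) - 18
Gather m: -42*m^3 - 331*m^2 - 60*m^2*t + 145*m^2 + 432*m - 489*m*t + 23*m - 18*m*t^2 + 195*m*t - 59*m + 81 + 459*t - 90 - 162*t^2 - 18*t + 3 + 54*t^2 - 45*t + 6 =-42*m^3 + m^2*(-60*t - 186) + m*(-18*t^2 - 294*t + 396) - 108*t^2 + 396*t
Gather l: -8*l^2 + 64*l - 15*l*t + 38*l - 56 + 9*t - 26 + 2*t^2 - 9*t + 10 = -8*l^2 + l*(102 - 15*t) + 2*t^2 - 72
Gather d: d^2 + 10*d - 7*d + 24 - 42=d^2 + 3*d - 18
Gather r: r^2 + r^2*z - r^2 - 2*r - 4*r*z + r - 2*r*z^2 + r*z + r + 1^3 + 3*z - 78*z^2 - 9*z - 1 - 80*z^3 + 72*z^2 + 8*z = r^2*z + r*(-2*z^2 - 3*z) - 80*z^3 - 6*z^2 + 2*z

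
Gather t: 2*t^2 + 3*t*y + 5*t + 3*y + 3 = 2*t^2 + t*(3*y + 5) + 3*y + 3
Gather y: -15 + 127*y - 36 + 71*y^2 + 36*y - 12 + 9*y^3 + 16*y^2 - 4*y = 9*y^3 + 87*y^2 + 159*y - 63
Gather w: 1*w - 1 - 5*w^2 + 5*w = -5*w^2 + 6*w - 1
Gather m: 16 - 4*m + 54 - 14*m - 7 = 63 - 18*m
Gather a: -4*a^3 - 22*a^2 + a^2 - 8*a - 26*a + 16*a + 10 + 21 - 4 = -4*a^3 - 21*a^2 - 18*a + 27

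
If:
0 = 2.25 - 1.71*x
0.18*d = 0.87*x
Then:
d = 6.36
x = 1.32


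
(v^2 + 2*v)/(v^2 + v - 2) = v/(v - 1)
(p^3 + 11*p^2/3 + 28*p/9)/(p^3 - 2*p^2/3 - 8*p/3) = (p + 7/3)/(p - 2)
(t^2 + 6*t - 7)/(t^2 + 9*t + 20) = (t^2 + 6*t - 7)/(t^2 + 9*t + 20)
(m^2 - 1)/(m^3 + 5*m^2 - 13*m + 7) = (m + 1)/(m^2 + 6*m - 7)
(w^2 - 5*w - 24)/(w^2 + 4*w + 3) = (w - 8)/(w + 1)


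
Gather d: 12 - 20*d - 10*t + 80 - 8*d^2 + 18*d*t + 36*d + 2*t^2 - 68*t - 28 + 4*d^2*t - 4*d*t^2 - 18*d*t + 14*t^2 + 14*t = d^2*(4*t - 8) + d*(16 - 4*t^2) + 16*t^2 - 64*t + 64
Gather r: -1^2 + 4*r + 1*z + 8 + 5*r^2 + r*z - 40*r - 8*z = 5*r^2 + r*(z - 36) - 7*z + 7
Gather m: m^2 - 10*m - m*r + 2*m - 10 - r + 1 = m^2 + m*(-r - 8) - r - 9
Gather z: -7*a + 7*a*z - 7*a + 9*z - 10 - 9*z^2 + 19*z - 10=-14*a - 9*z^2 + z*(7*a + 28) - 20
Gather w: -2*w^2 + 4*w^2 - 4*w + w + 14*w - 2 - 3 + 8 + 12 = 2*w^2 + 11*w + 15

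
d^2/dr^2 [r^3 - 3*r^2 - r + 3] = 6*r - 6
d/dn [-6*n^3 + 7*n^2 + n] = -18*n^2 + 14*n + 1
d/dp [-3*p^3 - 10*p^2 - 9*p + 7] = -9*p^2 - 20*p - 9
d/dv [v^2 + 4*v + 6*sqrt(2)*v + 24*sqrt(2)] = 2*v + 4 + 6*sqrt(2)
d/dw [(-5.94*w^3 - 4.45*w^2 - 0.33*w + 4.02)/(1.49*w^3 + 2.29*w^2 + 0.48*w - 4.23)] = (-6.9721*w^4 - 4.719*w^3 + 56.0289*w^2 + 19.2354*w - 0.5337)/(2.2201*w^6 + 6.8242*w^5 + 6.6745*w^4 - 10.407*w^3 - 19.143*w^2 - 4.0608*w + 17.8929)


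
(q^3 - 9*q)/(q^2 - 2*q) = (q^2 - 9)/(q - 2)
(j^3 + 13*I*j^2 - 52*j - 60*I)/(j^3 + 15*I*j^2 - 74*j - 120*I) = (j + 2*I)/(j + 4*I)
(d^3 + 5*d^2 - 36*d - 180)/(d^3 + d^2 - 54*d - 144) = (d^2 - d - 30)/(d^2 - 5*d - 24)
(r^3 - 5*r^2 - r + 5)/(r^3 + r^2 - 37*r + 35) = (r + 1)/(r + 7)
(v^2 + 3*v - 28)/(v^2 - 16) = (v + 7)/(v + 4)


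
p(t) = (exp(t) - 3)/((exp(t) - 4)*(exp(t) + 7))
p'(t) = -(exp(t) - 3)*exp(t)/((exp(t) - 4)*(exp(t) + 7)^2) + exp(t)/((exp(t) - 4)*(exp(t) + 7)) - (exp(t) - 3)*exp(t)/((exp(t) - 4)^2*(exp(t) + 7)) = (-exp(2*t) + 6*exp(t) - 19)*exp(t)/(exp(4*t) + 6*exp(3*t) - 47*exp(2*t) - 168*exp(t) + 784)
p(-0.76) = 0.10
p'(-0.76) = -0.01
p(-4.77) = 0.11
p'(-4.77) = -0.00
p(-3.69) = 0.11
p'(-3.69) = -0.00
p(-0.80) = 0.10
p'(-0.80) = -0.01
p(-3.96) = 0.11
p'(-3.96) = -0.00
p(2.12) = 0.08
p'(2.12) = -0.07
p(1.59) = 0.18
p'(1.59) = -0.58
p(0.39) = 0.07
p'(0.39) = -0.04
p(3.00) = 0.04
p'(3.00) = -0.03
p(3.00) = 0.04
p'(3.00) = -0.03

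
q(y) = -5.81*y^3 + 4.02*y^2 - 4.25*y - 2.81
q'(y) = -17.43*y^2 + 8.04*y - 4.25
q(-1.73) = 46.66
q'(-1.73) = -70.33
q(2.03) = -43.47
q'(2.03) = -59.76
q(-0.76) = 5.29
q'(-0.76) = -20.43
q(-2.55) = 130.51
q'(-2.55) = -138.09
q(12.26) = -10157.18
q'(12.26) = -2525.54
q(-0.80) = 6.14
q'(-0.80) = -21.84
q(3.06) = -144.65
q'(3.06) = -142.86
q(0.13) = -3.31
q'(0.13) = -3.50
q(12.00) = -9514.61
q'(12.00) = -2417.69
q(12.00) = -9514.61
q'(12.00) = -2417.69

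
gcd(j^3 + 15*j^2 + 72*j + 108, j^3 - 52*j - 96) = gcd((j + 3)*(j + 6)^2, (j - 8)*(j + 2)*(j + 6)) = j + 6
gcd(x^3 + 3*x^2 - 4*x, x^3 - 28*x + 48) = 1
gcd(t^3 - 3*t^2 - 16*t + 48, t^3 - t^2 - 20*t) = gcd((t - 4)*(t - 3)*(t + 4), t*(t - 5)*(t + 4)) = t + 4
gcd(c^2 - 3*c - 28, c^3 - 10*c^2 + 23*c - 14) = c - 7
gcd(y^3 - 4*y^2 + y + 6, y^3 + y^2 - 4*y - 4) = y^2 - y - 2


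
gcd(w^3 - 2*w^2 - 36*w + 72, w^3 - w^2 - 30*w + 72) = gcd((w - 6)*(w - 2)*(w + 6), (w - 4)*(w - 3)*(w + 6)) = w + 6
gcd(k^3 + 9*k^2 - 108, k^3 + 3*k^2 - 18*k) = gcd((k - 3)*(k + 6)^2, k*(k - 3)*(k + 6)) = k^2 + 3*k - 18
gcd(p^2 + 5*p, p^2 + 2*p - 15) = p + 5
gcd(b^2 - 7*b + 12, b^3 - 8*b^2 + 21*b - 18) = b - 3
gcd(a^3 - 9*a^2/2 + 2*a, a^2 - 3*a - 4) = a - 4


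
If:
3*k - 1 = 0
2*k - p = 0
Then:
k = 1/3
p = 2/3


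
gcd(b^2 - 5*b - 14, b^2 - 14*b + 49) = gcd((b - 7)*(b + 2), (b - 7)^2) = b - 7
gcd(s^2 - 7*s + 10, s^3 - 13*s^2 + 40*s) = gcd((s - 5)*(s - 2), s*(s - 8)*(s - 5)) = s - 5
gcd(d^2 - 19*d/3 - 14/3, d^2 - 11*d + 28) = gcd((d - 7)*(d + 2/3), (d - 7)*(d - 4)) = d - 7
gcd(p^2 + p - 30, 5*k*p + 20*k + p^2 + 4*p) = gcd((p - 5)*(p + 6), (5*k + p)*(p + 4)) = 1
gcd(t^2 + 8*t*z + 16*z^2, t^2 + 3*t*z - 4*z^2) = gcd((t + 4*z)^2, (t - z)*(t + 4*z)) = t + 4*z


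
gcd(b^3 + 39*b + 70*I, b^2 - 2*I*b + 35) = b^2 - 2*I*b + 35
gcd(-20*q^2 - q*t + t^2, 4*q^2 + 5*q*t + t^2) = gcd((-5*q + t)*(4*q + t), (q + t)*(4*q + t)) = 4*q + t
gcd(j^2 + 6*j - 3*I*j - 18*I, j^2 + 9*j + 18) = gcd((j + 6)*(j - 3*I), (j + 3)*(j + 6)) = j + 6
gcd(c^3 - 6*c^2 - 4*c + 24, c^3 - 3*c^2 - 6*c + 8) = c + 2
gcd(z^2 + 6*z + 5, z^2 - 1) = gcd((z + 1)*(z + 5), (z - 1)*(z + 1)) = z + 1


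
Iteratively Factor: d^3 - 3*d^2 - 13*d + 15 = (d + 3)*(d^2 - 6*d + 5) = (d - 5)*(d + 3)*(d - 1)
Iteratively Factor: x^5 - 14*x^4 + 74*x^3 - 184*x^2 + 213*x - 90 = (x - 1)*(x^4 - 13*x^3 + 61*x^2 - 123*x + 90) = (x - 5)*(x - 1)*(x^3 - 8*x^2 + 21*x - 18) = (x - 5)*(x - 3)*(x - 1)*(x^2 - 5*x + 6) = (x - 5)*(x - 3)^2*(x - 1)*(x - 2)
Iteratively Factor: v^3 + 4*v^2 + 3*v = (v + 3)*(v^2 + v) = (v + 1)*(v + 3)*(v)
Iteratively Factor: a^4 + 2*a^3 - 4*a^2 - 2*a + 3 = (a - 1)*(a^3 + 3*a^2 - a - 3) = (a - 1)*(a + 1)*(a^2 + 2*a - 3) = (a - 1)*(a + 1)*(a + 3)*(a - 1)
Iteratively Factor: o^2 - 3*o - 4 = (o - 4)*(o + 1)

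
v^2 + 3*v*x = v*(v + 3*x)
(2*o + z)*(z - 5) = 2*o*z - 10*o + z^2 - 5*z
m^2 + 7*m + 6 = (m + 1)*(m + 6)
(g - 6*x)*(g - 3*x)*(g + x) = g^3 - 8*g^2*x + 9*g*x^2 + 18*x^3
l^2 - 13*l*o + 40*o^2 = (l - 8*o)*(l - 5*o)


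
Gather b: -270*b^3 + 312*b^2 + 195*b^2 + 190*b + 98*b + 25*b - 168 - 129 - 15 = -270*b^3 + 507*b^2 + 313*b - 312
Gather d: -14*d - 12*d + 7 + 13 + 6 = 26 - 26*d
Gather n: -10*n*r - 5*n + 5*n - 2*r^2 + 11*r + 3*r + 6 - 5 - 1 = -10*n*r - 2*r^2 + 14*r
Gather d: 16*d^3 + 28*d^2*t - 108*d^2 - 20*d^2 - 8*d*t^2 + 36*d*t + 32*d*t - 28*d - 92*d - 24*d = 16*d^3 + d^2*(28*t - 128) + d*(-8*t^2 + 68*t - 144)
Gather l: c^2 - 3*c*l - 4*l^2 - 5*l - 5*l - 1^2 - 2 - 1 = c^2 - 4*l^2 + l*(-3*c - 10) - 4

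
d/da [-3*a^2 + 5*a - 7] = 5 - 6*a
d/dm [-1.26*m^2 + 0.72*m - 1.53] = 0.72 - 2.52*m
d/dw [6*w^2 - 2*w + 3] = 12*w - 2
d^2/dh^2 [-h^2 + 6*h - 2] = -2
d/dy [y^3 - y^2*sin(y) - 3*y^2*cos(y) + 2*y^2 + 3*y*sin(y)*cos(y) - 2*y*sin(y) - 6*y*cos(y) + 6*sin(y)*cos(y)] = 3*y^2*sin(y) - y^2*cos(y) + 3*y^2 + 4*y*sin(y) - 8*y*cos(y) + 3*y*cos(2*y) + 4*y - 2*sin(y) + 3*sin(2*y)/2 - 6*cos(y) + 6*cos(2*y)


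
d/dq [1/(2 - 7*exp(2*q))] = 14*exp(2*q)/(7*exp(2*q) - 2)^2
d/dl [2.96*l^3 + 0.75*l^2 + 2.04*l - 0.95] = 8.88*l^2 + 1.5*l + 2.04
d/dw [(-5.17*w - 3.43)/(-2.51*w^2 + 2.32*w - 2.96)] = (-12.9767*w^2 - 17.2186*w + 23.2608)/(6.3001*w^4 - 11.6464*w^3 + 20.2416*w^2 - 13.7344*w + 8.7616)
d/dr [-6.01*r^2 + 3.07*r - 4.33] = 3.07 - 12.02*r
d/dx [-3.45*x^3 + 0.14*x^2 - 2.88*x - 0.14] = -10.35*x^2 + 0.28*x - 2.88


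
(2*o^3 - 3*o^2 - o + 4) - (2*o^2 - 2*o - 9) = 2*o^3 - 5*o^2 + o + 13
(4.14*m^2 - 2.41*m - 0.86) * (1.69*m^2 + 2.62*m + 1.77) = 6.9966*m^4 + 6.7739*m^3 - 0.439800000000001*m^2 - 6.5189*m - 1.5222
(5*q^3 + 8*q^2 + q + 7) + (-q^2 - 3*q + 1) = 5*q^3 + 7*q^2 - 2*q + 8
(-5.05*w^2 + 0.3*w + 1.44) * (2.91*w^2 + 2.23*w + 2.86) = -14.6955*w^4 - 10.3885*w^3 - 9.5836*w^2 + 4.0692*w + 4.1184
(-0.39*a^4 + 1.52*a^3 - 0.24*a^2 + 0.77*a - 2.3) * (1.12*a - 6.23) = -0.4368*a^5 + 4.1321*a^4 - 9.7384*a^3 + 2.3576*a^2 - 7.3731*a + 14.329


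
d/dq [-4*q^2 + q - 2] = 1 - 8*q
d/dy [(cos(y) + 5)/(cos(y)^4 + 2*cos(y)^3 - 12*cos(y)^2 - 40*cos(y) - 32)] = 3*(cos(y)^2 + 4*cos(y) - 14)*sin(y)/((cos(y) - 4)^2*(cos(y) + 2)^4)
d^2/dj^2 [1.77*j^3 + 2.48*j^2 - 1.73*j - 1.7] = 10.62*j + 4.96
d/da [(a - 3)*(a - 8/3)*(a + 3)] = 3*a^2 - 16*a/3 - 9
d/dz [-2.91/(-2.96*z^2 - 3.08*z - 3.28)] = (-17.2272*z - 8.9628)/(2.96*z^2 + 3.08*z + 3.28)^2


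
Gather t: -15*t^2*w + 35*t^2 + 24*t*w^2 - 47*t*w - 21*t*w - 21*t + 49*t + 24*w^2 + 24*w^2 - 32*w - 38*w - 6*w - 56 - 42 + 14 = t^2*(35 - 15*w) + t*(24*w^2 - 68*w + 28) + 48*w^2 - 76*w - 84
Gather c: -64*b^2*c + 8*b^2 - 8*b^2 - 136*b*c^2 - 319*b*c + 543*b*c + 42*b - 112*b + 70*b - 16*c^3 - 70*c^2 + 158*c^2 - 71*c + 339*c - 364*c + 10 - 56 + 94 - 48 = -16*c^3 + c^2*(88 - 136*b) + c*(-64*b^2 + 224*b - 96)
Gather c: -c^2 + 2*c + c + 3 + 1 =-c^2 + 3*c + 4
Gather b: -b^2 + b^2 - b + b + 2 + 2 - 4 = 0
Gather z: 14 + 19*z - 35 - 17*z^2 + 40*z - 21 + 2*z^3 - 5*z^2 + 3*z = 2*z^3 - 22*z^2 + 62*z - 42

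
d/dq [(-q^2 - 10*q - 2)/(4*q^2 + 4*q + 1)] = 2*(9*q - 1)/(8*q^3 + 12*q^2 + 6*q + 1)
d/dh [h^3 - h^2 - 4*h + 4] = 3*h^2 - 2*h - 4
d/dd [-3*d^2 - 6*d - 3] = -6*d - 6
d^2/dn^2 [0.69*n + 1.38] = 0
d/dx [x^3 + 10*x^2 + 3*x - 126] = 3*x^2 + 20*x + 3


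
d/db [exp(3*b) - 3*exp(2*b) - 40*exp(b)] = (3*exp(2*b) - 6*exp(b) - 40)*exp(b)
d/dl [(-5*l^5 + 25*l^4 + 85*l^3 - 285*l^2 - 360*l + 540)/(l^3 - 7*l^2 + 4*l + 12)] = 10*(-l^5 + l^4 + 5*l^3 - 7*l^2 - 4*l - 18)/(l^4 - 2*l^3 - 3*l^2 + 4*l + 4)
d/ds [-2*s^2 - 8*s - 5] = -4*s - 8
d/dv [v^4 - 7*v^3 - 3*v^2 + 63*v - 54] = 4*v^3 - 21*v^2 - 6*v + 63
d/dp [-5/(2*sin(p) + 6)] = 5*cos(p)/(2*(sin(p) + 3)^2)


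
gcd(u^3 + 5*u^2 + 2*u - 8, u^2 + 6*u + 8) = u^2 + 6*u + 8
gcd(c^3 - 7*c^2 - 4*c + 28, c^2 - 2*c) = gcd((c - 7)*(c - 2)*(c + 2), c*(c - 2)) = c - 2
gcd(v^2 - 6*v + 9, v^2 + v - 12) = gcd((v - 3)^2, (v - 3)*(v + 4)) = v - 3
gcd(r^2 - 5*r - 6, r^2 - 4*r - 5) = r + 1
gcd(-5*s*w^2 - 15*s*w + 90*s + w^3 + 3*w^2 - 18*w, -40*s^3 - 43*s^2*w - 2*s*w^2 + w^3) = 1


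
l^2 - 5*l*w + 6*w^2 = (l - 3*w)*(l - 2*w)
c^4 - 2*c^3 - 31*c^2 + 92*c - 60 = (c - 5)*(c - 2)*(c - 1)*(c + 6)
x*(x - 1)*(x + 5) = x^3 + 4*x^2 - 5*x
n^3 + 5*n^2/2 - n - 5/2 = (n - 1)*(n + 1)*(n + 5/2)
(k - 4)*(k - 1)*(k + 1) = k^3 - 4*k^2 - k + 4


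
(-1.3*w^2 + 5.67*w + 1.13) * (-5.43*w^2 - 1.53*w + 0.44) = 7.059*w^4 - 28.7991*w^3 - 15.383*w^2 + 0.7659*w + 0.4972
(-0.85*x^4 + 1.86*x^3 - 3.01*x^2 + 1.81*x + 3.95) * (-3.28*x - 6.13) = 2.788*x^5 - 0.8903*x^4 - 1.529*x^3 + 12.5145*x^2 - 24.0513*x - 24.2135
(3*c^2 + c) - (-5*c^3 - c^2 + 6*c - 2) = 5*c^3 + 4*c^2 - 5*c + 2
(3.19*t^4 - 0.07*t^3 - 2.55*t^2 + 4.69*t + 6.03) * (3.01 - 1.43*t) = -4.5617*t^5 + 9.702*t^4 + 3.4358*t^3 - 14.3822*t^2 + 5.494*t + 18.1503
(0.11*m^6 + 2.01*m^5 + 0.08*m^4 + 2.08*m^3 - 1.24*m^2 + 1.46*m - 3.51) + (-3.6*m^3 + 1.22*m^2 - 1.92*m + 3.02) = 0.11*m^6 + 2.01*m^5 + 0.08*m^4 - 1.52*m^3 - 0.02*m^2 - 0.46*m - 0.49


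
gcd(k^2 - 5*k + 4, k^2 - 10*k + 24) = k - 4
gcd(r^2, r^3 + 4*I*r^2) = r^2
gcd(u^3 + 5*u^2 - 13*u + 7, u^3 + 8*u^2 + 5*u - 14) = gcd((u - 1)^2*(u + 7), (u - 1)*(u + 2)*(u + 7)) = u^2 + 6*u - 7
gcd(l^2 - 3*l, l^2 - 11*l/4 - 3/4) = l - 3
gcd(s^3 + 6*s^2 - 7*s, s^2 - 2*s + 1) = s - 1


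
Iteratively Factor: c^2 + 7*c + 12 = (c + 3)*(c + 4)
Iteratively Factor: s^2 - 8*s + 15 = (s - 3)*(s - 5)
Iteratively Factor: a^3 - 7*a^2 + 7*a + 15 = (a + 1)*(a^2 - 8*a + 15) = (a - 5)*(a + 1)*(a - 3)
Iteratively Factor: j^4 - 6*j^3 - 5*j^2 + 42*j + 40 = (j - 5)*(j^3 - j^2 - 10*j - 8) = (j - 5)*(j + 2)*(j^2 - 3*j - 4) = (j - 5)*(j - 4)*(j + 2)*(j + 1)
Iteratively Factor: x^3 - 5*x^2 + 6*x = (x - 2)*(x^2 - 3*x) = x*(x - 2)*(x - 3)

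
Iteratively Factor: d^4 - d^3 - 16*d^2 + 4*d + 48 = (d + 3)*(d^3 - 4*d^2 - 4*d + 16) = (d + 2)*(d + 3)*(d^2 - 6*d + 8) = (d - 2)*(d + 2)*(d + 3)*(d - 4)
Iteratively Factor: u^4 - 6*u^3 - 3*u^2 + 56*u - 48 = (u - 1)*(u^3 - 5*u^2 - 8*u + 48) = (u - 4)*(u - 1)*(u^2 - u - 12) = (u - 4)*(u - 1)*(u + 3)*(u - 4)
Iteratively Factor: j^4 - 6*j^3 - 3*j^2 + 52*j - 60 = (j - 5)*(j^3 - j^2 - 8*j + 12) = (j - 5)*(j + 3)*(j^2 - 4*j + 4) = (j - 5)*(j - 2)*(j + 3)*(j - 2)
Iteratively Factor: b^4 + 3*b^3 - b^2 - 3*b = (b - 1)*(b^3 + 4*b^2 + 3*b) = (b - 1)*(b + 1)*(b^2 + 3*b) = b*(b - 1)*(b + 1)*(b + 3)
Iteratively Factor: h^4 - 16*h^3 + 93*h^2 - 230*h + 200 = (h - 4)*(h^3 - 12*h^2 + 45*h - 50) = (h - 5)*(h - 4)*(h^2 - 7*h + 10) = (h - 5)*(h - 4)*(h - 2)*(h - 5)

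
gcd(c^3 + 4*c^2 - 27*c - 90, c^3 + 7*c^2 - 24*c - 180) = c^2 + c - 30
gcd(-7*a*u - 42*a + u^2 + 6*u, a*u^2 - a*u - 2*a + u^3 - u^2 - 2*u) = 1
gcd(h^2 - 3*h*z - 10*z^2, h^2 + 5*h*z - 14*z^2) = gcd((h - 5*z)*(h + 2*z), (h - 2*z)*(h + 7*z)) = 1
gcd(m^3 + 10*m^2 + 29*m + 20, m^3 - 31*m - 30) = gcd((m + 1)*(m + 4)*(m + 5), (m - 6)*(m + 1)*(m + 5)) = m^2 + 6*m + 5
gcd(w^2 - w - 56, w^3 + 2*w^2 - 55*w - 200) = w - 8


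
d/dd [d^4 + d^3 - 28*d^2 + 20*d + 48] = 4*d^3 + 3*d^2 - 56*d + 20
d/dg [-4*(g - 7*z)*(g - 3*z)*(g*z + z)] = 4*z*(-3*g^2 + 20*g*z - 2*g - 21*z^2 + 10*z)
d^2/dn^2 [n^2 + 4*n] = 2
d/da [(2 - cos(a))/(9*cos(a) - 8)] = 10*sin(a)/(9*cos(a) - 8)^2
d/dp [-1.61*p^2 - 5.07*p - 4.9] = -3.22*p - 5.07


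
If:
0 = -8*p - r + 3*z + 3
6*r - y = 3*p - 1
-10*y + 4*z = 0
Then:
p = 88*z/255 + 19/51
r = 61*z/255 + 1/51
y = 2*z/5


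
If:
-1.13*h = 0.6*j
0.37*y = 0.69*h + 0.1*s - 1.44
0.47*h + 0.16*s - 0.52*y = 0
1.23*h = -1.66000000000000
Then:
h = -1.35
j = 2.54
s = -138.66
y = -43.88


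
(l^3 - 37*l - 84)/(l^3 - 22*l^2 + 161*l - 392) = (l^2 + 7*l + 12)/(l^2 - 15*l + 56)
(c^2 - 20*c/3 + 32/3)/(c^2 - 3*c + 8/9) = 3*(c - 4)/(3*c - 1)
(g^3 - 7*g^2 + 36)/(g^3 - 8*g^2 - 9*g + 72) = (g^2 - 4*g - 12)/(g^2 - 5*g - 24)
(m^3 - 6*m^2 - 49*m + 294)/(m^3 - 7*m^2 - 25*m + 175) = (m^2 + m - 42)/(m^2 - 25)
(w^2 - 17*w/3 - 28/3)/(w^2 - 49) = (w + 4/3)/(w + 7)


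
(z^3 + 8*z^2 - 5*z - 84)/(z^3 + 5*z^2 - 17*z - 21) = (z + 4)/(z + 1)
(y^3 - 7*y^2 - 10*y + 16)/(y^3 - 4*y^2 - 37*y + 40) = (y + 2)/(y + 5)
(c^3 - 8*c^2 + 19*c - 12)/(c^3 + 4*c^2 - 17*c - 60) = (c^2 - 4*c + 3)/(c^2 + 8*c + 15)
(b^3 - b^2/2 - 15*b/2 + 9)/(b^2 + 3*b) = b - 7/2 + 3/b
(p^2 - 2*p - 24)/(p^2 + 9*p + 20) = (p - 6)/(p + 5)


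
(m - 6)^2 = m^2 - 12*m + 36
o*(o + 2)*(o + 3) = o^3 + 5*o^2 + 6*o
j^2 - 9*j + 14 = (j - 7)*(j - 2)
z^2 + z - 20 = (z - 4)*(z + 5)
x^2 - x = x*(x - 1)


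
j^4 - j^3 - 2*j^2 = j^2*(j - 2)*(j + 1)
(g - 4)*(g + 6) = g^2 + 2*g - 24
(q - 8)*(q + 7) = q^2 - q - 56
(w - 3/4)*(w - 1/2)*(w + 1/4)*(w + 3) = w^4 + 2*w^3 - 47*w^2/16 + 9*w/32 + 9/32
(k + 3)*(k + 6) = k^2 + 9*k + 18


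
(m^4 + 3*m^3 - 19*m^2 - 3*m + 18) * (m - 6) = m^5 - 3*m^4 - 37*m^3 + 111*m^2 + 36*m - 108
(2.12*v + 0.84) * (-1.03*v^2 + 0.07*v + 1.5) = -2.1836*v^3 - 0.7168*v^2 + 3.2388*v + 1.26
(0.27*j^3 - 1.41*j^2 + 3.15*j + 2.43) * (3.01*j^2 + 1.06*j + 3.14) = 0.8127*j^5 - 3.9579*j^4 + 8.8347*j^3 + 6.2259*j^2 + 12.4668*j + 7.6302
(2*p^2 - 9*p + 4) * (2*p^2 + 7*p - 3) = 4*p^4 - 4*p^3 - 61*p^2 + 55*p - 12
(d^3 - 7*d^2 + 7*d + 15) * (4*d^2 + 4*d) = 4*d^5 - 24*d^4 + 88*d^2 + 60*d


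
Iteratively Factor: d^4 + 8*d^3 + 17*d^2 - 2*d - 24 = (d + 4)*(d^3 + 4*d^2 + d - 6) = (d + 2)*(d + 4)*(d^2 + 2*d - 3) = (d - 1)*(d + 2)*(d + 4)*(d + 3)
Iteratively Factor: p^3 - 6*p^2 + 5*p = (p - 5)*(p^2 - p) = p*(p - 5)*(p - 1)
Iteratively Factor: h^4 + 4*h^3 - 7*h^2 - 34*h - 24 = (h + 2)*(h^3 + 2*h^2 - 11*h - 12) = (h + 2)*(h + 4)*(h^2 - 2*h - 3) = (h - 3)*(h + 2)*(h + 4)*(h + 1)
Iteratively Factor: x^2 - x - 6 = (x - 3)*(x + 2)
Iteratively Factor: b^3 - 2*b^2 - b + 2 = (b - 1)*(b^2 - b - 2) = (b - 2)*(b - 1)*(b + 1)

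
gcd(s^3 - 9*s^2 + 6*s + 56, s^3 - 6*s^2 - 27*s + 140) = s^2 - 11*s + 28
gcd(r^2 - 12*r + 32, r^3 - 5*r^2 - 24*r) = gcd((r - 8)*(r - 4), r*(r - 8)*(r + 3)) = r - 8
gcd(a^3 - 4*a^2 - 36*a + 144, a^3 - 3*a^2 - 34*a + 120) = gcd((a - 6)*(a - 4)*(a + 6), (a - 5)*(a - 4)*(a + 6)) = a^2 + 2*a - 24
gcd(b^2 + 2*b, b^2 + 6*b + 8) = b + 2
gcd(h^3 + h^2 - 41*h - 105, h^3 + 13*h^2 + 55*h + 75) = h^2 + 8*h + 15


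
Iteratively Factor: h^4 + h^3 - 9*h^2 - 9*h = (h + 1)*(h^3 - 9*h) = (h - 3)*(h + 1)*(h^2 + 3*h) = (h - 3)*(h + 1)*(h + 3)*(h)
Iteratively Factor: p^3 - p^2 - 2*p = (p - 2)*(p^2 + p) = (p - 2)*(p + 1)*(p)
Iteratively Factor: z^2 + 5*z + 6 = (z + 2)*(z + 3)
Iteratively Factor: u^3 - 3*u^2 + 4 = (u + 1)*(u^2 - 4*u + 4) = (u - 2)*(u + 1)*(u - 2)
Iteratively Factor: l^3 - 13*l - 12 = (l - 4)*(l^2 + 4*l + 3) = (l - 4)*(l + 3)*(l + 1)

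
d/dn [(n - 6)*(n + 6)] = 2*n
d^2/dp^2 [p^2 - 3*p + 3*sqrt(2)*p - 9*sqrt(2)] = 2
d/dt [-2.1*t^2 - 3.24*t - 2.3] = -4.2*t - 3.24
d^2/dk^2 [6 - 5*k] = 0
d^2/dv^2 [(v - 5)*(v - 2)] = 2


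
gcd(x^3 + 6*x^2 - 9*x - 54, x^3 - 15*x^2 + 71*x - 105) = x - 3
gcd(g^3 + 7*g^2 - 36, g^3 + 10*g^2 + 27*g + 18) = g^2 + 9*g + 18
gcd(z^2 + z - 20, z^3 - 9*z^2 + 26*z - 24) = z - 4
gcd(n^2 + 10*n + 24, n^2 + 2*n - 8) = n + 4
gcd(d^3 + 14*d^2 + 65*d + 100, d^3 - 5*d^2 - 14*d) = 1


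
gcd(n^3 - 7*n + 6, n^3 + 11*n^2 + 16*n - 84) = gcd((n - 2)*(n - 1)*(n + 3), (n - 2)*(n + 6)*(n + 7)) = n - 2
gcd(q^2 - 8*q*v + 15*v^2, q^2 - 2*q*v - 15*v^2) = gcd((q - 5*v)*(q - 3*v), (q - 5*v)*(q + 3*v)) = q - 5*v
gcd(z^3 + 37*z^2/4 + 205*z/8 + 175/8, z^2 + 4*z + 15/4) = z + 5/2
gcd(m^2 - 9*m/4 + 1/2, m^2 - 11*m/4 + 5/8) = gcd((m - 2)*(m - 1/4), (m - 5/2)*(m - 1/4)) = m - 1/4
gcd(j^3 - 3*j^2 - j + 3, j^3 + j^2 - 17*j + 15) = j^2 - 4*j + 3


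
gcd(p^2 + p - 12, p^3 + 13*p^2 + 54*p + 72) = p + 4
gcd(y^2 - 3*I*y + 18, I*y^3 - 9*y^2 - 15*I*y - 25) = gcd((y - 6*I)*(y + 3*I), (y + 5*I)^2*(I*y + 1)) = 1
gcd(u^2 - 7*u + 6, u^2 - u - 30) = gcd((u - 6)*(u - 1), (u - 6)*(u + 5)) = u - 6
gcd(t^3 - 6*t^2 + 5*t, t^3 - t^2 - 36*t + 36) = t - 1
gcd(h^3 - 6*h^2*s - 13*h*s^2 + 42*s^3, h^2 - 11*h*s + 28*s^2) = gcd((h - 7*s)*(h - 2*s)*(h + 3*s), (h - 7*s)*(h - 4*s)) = -h + 7*s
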